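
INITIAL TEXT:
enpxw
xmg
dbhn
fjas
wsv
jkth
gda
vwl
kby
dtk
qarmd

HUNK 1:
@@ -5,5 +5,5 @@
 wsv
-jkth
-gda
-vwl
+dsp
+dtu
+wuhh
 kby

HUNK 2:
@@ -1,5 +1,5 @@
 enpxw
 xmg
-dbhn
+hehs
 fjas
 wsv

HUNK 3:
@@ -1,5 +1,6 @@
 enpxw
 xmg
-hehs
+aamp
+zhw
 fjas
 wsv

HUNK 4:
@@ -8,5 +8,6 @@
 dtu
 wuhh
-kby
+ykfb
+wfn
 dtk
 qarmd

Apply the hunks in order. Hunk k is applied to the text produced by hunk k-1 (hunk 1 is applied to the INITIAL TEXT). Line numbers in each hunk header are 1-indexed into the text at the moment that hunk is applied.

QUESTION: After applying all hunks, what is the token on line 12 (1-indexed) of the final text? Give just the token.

Answer: dtk

Derivation:
Hunk 1: at line 5 remove [jkth,gda,vwl] add [dsp,dtu,wuhh] -> 11 lines: enpxw xmg dbhn fjas wsv dsp dtu wuhh kby dtk qarmd
Hunk 2: at line 1 remove [dbhn] add [hehs] -> 11 lines: enpxw xmg hehs fjas wsv dsp dtu wuhh kby dtk qarmd
Hunk 3: at line 1 remove [hehs] add [aamp,zhw] -> 12 lines: enpxw xmg aamp zhw fjas wsv dsp dtu wuhh kby dtk qarmd
Hunk 4: at line 8 remove [kby] add [ykfb,wfn] -> 13 lines: enpxw xmg aamp zhw fjas wsv dsp dtu wuhh ykfb wfn dtk qarmd
Final line 12: dtk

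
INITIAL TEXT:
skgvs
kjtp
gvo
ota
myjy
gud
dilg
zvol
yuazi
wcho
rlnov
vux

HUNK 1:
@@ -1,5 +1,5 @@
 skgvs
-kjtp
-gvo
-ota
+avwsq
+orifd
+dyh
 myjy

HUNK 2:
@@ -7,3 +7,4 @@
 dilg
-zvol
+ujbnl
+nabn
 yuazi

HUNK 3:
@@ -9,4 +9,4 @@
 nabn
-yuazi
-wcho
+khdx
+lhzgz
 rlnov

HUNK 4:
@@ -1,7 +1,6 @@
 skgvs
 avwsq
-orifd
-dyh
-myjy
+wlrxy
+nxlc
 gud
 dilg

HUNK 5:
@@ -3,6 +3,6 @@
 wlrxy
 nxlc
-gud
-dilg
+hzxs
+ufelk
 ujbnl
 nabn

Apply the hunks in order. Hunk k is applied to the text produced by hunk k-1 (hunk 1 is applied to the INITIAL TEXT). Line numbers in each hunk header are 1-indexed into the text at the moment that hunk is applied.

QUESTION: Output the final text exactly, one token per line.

Hunk 1: at line 1 remove [kjtp,gvo,ota] add [avwsq,orifd,dyh] -> 12 lines: skgvs avwsq orifd dyh myjy gud dilg zvol yuazi wcho rlnov vux
Hunk 2: at line 7 remove [zvol] add [ujbnl,nabn] -> 13 lines: skgvs avwsq orifd dyh myjy gud dilg ujbnl nabn yuazi wcho rlnov vux
Hunk 3: at line 9 remove [yuazi,wcho] add [khdx,lhzgz] -> 13 lines: skgvs avwsq orifd dyh myjy gud dilg ujbnl nabn khdx lhzgz rlnov vux
Hunk 4: at line 1 remove [orifd,dyh,myjy] add [wlrxy,nxlc] -> 12 lines: skgvs avwsq wlrxy nxlc gud dilg ujbnl nabn khdx lhzgz rlnov vux
Hunk 5: at line 3 remove [gud,dilg] add [hzxs,ufelk] -> 12 lines: skgvs avwsq wlrxy nxlc hzxs ufelk ujbnl nabn khdx lhzgz rlnov vux

Answer: skgvs
avwsq
wlrxy
nxlc
hzxs
ufelk
ujbnl
nabn
khdx
lhzgz
rlnov
vux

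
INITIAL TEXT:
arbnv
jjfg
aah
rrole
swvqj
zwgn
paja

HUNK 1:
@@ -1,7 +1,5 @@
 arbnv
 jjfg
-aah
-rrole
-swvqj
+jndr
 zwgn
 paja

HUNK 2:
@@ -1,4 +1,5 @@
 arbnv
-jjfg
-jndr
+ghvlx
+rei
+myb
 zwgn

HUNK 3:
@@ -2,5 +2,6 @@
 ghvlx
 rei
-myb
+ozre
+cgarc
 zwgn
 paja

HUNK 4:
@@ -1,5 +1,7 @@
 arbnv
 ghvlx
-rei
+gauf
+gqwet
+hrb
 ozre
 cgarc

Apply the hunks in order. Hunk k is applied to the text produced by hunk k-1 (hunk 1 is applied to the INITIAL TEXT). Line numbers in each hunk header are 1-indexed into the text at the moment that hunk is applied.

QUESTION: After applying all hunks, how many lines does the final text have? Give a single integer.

Answer: 9

Derivation:
Hunk 1: at line 1 remove [aah,rrole,swvqj] add [jndr] -> 5 lines: arbnv jjfg jndr zwgn paja
Hunk 2: at line 1 remove [jjfg,jndr] add [ghvlx,rei,myb] -> 6 lines: arbnv ghvlx rei myb zwgn paja
Hunk 3: at line 2 remove [myb] add [ozre,cgarc] -> 7 lines: arbnv ghvlx rei ozre cgarc zwgn paja
Hunk 4: at line 1 remove [rei] add [gauf,gqwet,hrb] -> 9 lines: arbnv ghvlx gauf gqwet hrb ozre cgarc zwgn paja
Final line count: 9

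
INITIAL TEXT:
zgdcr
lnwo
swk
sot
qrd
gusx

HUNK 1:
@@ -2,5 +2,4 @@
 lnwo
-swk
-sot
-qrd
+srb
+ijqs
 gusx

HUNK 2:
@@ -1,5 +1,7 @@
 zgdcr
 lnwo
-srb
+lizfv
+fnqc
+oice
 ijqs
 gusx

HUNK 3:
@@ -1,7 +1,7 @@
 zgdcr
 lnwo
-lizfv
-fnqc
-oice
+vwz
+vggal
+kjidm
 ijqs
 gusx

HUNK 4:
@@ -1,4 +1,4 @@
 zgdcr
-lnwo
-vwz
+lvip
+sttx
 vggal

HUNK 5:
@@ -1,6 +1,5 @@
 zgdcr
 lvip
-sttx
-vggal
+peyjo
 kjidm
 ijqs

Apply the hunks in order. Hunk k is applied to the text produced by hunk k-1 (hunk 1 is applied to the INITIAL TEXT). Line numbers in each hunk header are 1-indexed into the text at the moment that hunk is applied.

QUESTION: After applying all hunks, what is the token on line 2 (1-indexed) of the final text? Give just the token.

Hunk 1: at line 2 remove [swk,sot,qrd] add [srb,ijqs] -> 5 lines: zgdcr lnwo srb ijqs gusx
Hunk 2: at line 1 remove [srb] add [lizfv,fnqc,oice] -> 7 lines: zgdcr lnwo lizfv fnqc oice ijqs gusx
Hunk 3: at line 1 remove [lizfv,fnqc,oice] add [vwz,vggal,kjidm] -> 7 lines: zgdcr lnwo vwz vggal kjidm ijqs gusx
Hunk 4: at line 1 remove [lnwo,vwz] add [lvip,sttx] -> 7 lines: zgdcr lvip sttx vggal kjidm ijqs gusx
Hunk 5: at line 1 remove [sttx,vggal] add [peyjo] -> 6 lines: zgdcr lvip peyjo kjidm ijqs gusx
Final line 2: lvip

Answer: lvip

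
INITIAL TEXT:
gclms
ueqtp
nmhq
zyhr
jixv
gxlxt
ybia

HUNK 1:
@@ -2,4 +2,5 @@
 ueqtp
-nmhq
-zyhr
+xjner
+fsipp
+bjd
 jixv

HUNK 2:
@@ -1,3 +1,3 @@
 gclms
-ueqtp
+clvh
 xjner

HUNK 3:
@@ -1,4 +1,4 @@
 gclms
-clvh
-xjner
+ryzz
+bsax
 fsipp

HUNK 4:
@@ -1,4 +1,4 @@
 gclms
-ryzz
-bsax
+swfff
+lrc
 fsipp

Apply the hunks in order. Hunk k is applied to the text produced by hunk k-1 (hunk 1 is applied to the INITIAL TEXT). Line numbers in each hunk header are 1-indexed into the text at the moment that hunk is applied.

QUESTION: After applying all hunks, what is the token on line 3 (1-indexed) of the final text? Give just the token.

Hunk 1: at line 2 remove [nmhq,zyhr] add [xjner,fsipp,bjd] -> 8 lines: gclms ueqtp xjner fsipp bjd jixv gxlxt ybia
Hunk 2: at line 1 remove [ueqtp] add [clvh] -> 8 lines: gclms clvh xjner fsipp bjd jixv gxlxt ybia
Hunk 3: at line 1 remove [clvh,xjner] add [ryzz,bsax] -> 8 lines: gclms ryzz bsax fsipp bjd jixv gxlxt ybia
Hunk 4: at line 1 remove [ryzz,bsax] add [swfff,lrc] -> 8 lines: gclms swfff lrc fsipp bjd jixv gxlxt ybia
Final line 3: lrc

Answer: lrc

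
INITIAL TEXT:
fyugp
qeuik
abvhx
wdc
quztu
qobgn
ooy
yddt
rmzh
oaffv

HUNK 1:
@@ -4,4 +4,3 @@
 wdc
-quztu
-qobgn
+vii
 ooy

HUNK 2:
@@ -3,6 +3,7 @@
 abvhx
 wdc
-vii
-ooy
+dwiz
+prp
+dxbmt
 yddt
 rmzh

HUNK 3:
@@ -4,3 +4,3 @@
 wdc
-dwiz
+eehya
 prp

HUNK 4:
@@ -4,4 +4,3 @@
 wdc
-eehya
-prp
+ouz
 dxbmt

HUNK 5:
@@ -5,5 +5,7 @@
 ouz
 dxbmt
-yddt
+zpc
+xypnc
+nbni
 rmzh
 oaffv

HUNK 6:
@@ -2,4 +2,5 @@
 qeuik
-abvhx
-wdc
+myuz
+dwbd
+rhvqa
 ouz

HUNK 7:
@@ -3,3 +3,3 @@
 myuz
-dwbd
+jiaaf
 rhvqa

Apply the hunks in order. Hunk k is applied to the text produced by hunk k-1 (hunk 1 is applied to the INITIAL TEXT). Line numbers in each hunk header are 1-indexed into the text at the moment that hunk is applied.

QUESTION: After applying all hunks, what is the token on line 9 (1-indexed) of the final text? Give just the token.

Answer: xypnc

Derivation:
Hunk 1: at line 4 remove [quztu,qobgn] add [vii] -> 9 lines: fyugp qeuik abvhx wdc vii ooy yddt rmzh oaffv
Hunk 2: at line 3 remove [vii,ooy] add [dwiz,prp,dxbmt] -> 10 lines: fyugp qeuik abvhx wdc dwiz prp dxbmt yddt rmzh oaffv
Hunk 3: at line 4 remove [dwiz] add [eehya] -> 10 lines: fyugp qeuik abvhx wdc eehya prp dxbmt yddt rmzh oaffv
Hunk 4: at line 4 remove [eehya,prp] add [ouz] -> 9 lines: fyugp qeuik abvhx wdc ouz dxbmt yddt rmzh oaffv
Hunk 5: at line 5 remove [yddt] add [zpc,xypnc,nbni] -> 11 lines: fyugp qeuik abvhx wdc ouz dxbmt zpc xypnc nbni rmzh oaffv
Hunk 6: at line 2 remove [abvhx,wdc] add [myuz,dwbd,rhvqa] -> 12 lines: fyugp qeuik myuz dwbd rhvqa ouz dxbmt zpc xypnc nbni rmzh oaffv
Hunk 7: at line 3 remove [dwbd] add [jiaaf] -> 12 lines: fyugp qeuik myuz jiaaf rhvqa ouz dxbmt zpc xypnc nbni rmzh oaffv
Final line 9: xypnc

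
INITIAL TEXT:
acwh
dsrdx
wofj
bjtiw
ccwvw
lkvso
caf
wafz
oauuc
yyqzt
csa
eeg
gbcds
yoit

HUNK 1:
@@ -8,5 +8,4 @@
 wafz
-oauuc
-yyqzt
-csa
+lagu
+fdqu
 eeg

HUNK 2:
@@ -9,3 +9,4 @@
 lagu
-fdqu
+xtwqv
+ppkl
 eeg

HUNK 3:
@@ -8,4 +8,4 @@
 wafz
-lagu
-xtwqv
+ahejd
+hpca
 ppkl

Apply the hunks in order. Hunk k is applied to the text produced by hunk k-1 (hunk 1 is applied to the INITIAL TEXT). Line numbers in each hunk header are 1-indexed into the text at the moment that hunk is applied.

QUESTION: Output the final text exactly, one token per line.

Answer: acwh
dsrdx
wofj
bjtiw
ccwvw
lkvso
caf
wafz
ahejd
hpca
ppkl
eeg
gbcds
yoit

Derivation:
Hunk 1: at line 8 remove [oauuc,yyqzt,csa] add [lagu,fdqu] -> 13 lines: acwh dsrdx wofj bjtiw ccwvw lkvso caf wafz lagu fdqu eeg gbcds yoit
Hunk 2: at line 9 remove [fdqu] add [xtwqv,ppkl] -> 14 lines: acwh dsrdx wofj bjtiw ccwvw lkvso caf wafz lagu xtwqv ppkl eeg gbcds yoit
Hunk 3: at line 8 remove [lagu,xtwqv] add [ahejd,hpca] -> 14 lines: acwh dsrdx wofj bjtiw ccwvw lkvso caf wafz ahejd hpca ppkl eeg gbcds yoit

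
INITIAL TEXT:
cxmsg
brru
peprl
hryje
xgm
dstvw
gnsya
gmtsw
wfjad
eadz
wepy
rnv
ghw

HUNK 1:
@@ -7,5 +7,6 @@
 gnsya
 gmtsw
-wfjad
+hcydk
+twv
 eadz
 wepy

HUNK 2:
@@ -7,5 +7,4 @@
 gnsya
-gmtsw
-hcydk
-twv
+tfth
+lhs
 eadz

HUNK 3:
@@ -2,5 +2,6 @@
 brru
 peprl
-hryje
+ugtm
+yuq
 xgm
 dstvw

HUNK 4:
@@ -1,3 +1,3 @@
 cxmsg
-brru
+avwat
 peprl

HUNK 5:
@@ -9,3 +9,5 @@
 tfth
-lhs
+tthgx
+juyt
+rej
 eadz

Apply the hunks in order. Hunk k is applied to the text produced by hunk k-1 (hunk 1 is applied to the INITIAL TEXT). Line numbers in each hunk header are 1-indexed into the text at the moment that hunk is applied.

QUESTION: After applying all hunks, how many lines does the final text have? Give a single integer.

Hunk 1: at line 7 remove [wfjad] add [hcydk,twv] -> 14 lines: cxmsg brru peprl hryje xgm dstvw gnsya gmtsw hcydk twv eadz wepy rnv ghw
Hunk 2: at line 7 remove [gmtsw,hcydk,twv] add [tfth,lhs] -> 13 lines: cxmsg brru peprl hryje xgm dstvw gnsya tfth lhs eadz wepy rnv ghw
Hunk 3: at line 2 remove [hryje] add [ugtm,yuq] -> 14 lines: cxmsg brru peprl ugtm yuq xgm dstvw gnsya tfth lhs eadz wepy rnv ghw
Hunk 4: at line 1 remove [brru] add [avwat] -> 14 lines: cxmsg avwat peprl ugtm yuq xgm dstvw gnsya tfth lhs eadz wepy rnv ghw
Hunk 5: at line 9 remove [lhs] add [tthgx,juyt,rej] -> 16 lines: cxmsg avwat peprl ugtm yuq xgm dstvw gnsya tfth tthgx juyt rej eadz wepy rnv ghw
Final line count: 16

Answer: 16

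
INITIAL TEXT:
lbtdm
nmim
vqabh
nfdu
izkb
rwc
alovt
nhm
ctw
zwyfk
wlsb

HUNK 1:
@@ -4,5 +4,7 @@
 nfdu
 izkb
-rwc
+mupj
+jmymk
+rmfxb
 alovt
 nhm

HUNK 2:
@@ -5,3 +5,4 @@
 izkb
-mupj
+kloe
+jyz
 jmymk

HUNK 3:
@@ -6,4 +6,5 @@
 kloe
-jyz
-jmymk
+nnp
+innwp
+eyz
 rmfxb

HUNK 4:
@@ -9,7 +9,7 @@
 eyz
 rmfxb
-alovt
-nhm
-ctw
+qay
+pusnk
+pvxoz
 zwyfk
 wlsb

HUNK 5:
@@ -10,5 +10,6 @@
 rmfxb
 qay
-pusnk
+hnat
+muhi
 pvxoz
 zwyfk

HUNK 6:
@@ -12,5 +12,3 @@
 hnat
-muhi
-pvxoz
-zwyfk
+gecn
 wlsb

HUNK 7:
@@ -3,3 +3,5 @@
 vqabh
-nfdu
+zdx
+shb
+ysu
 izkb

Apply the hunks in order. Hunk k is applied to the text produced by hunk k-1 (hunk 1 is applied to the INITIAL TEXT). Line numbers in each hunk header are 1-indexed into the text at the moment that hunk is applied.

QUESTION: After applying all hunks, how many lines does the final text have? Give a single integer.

Hunk 1: at line 4 remove [rwc] add [mupj,jmymk,rmfxb] -> 13 lines: lbtdm nmim vqabh nfdu izkb mupj jmymk rmfxb alovt nhm ctw zwyfk wlsb
Hunk 2: at line 5 remove [mupj] add [kloe,jyz] -> 14 lines: lbtdm nmim vqabh nfdu izkb kloe jyz jmymk rmfxb alovt nhm ctw zwyfk wlsb
Hunk 3: at line 6 remove [jyz,jmymk] add [nnp,innwp,eyz] -> 15 lines: lbtdm nmim vqabh nfdu izkb kloe nnp innwp eyz rmfxb alovt nhm ctw zwyfk wlsb
Hunk 4: at line 9 remove [alovt,nhm,ctw] add [qay,pusnk,pvxoz] -> 15 lines: lbtdm nmim vqabh nfdu izkb kloe nnp innwp eyz rmfxb qay pusnk pvxoz zwyfk wlsb
Hunk 5: at line 10 remove [pusnk] add [hnat,muhi] -> 16 lines: lbtdm nmim vqabh nfdu izkb kloe nnp innwp eyz rmfxb qay hnat muhi pvxoz zwyfk wlsb
Hunk 6: at line 12 remove [muhi,pvxoz,zwyfk] add [gecn] -> 14 lines: lbtdm nmim vqabh nfdu izkb kloe nnp innwp eyz rmfxb qay hnat gecn wlsb
Hunk 7: at line 3 remove [nfdu] add [zdx,shb,ysu] -> 16 lines: lbtdm nmim vqabh zdx shb ysu izkb kloe nnp innwp eyz rmfxb qay hnat gecn wlsb
Final line count: 16

Answer: 16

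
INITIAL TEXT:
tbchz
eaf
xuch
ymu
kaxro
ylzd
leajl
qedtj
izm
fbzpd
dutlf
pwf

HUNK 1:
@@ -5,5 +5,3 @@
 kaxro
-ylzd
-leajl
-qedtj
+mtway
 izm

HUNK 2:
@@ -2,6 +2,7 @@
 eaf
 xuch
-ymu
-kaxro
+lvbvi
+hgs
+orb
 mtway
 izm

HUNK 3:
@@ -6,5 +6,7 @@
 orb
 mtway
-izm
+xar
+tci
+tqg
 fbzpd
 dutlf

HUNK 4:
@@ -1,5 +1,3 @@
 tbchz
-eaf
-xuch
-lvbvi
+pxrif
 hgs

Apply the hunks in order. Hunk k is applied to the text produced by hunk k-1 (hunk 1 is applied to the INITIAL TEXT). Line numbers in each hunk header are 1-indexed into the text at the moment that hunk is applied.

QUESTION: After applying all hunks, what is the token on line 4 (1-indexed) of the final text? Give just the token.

Answer: orb

Derivation:
Hunk 1: at line 5 remove [ylzd,leajl,qedtj] add [mtway] -> 10 lines: tbchz eaf xuch ymu kaxro mtway izm fbzpd dutlf pwf
Hunk 2: at line 2 remove [ymu,kaxro] add [lvbvi,hgs,orb] -> 11 lines: tbchz eaf xuch lvbvi hgs orb mtway izm fbzpd dutlf pwf
Hunk 3: at line 6 remove [izm] add [xar,tci,tqg] -> 13 lines: tbchz eaf xuch lvbvi hgs orb mtway xar tci tqg fbzpd dutlf pwf
Hunk 4: at line 1 remove [eaf,xuch,lvbvi] add [pxrif] -> 11 lines: tbchz pxrif hgs orb mtway xar tci tqg fbzpd dutlf pwf
Final line 4: orb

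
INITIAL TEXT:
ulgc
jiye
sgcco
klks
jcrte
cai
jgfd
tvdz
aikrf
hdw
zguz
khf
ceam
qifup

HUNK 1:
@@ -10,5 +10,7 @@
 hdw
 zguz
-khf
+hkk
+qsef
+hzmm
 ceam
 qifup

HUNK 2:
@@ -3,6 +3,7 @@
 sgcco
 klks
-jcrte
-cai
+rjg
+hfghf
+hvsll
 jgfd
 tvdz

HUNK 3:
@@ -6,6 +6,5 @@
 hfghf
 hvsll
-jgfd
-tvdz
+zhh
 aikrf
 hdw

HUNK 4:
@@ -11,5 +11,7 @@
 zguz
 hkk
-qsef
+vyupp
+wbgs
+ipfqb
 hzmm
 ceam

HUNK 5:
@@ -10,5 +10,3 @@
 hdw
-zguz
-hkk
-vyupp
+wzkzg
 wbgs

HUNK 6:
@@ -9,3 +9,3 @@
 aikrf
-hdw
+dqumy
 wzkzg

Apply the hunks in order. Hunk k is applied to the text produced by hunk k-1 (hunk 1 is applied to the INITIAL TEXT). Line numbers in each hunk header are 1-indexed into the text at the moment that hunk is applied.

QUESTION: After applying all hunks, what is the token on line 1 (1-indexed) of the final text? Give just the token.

Answer: ulgc

Derivation:
Hunk 1: at line 10 remove [khf] add [hkk,qsef,hzmm] -> 16 lines: ulgc jiye sgcco klks jcrte cai jgfd tvdz aikrf hdw zguz hkk qsef hzmm ceam qifup
Hunk 2: at line 3 remove [jcrte,cai] add [rjg,hfghf,hvsll] -> 17 lines: ulgc jiye sgcco klks rjg hfghf hvsll jgfd tvdz aikrf hdw zguz hkk qsef hzmm ceam qifup
Hunk 3: at line 6 remove [jgfd,tvdz] add [zhh] -> 16 lines: ulgc jiye sgcco klks rjg hfghf hvsll zhh aikrf hdw zguz hkk qsef hzmm ceam qifup
Hunk 4: at line 11 remove [qsef] add [vyupp,wbgs,ipfqb] -> 18 lines: ulgc jiye sgcco klks rjg hfghf hvsll zhh aikrf hdw zguz hkk vyupp wbgs ipfqb hzmm ceam qifup
Hunk 5: at line 10 remove [zguz,hkk,vyupp] add [wzkzg] -> 16 lines: ulgc jiye sgcco klks rjg hfghf hvsll zhh aikrf hdw wzkzg wbgs ipfqb hzmm ceam qifup
Hunk 6: at line 9 remove [hdw] add [dqumy] -> 16 lines: ulgc jiye sgcco klks rjg hfghf hvsll zhh aikrf dqumy wzkzg wbgs ipfqb hzmm ceam qifup
Final line 1: ulgc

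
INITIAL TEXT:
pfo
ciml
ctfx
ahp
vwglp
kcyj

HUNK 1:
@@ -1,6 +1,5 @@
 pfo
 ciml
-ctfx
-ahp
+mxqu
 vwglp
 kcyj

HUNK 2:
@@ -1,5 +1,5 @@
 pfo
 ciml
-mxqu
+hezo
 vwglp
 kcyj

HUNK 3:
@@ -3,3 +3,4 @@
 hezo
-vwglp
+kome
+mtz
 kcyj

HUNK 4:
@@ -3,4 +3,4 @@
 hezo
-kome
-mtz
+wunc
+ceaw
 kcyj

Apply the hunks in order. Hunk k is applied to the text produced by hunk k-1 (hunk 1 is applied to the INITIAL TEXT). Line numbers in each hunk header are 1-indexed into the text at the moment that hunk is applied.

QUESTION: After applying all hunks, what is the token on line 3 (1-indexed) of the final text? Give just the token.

Hunk 1: at line 1 remove [ctfx,ahp] add [mxqu] -> 5 lines: pfo ciml mxqu vwglp kcyj
Hunk 2: at line 1 remove [mxqu] add [hezo] -> 5 lines: pfo ciml hezo vwglp kcyj
Hunk 3: at line 3 remove [vwglp] add [kome,mtz] -> 6 lines: pfo ciml hezo kome mtz kcyj
Hunk 4: at line 3 remove [kome,mtz] add [wunc,ceaw] -> 6 lines: pfo ciml hezo wunc ceaw kcyj
Final line 3: hezo

Answer: hezo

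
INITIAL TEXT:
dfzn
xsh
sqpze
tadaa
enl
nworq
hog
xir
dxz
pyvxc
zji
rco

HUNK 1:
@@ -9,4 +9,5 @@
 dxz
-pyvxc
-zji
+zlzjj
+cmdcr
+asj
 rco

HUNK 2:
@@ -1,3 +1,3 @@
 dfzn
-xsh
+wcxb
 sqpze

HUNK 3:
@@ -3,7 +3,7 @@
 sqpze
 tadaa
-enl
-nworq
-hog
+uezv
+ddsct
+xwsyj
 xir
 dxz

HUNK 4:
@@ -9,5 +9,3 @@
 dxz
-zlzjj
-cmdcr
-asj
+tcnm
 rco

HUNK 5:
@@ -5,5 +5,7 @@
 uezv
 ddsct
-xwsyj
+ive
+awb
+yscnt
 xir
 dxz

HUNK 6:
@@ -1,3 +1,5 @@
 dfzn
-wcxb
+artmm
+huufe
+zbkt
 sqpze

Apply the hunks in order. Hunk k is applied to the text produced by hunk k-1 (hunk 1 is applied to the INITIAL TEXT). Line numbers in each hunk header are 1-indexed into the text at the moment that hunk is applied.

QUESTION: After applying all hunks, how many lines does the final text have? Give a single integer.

Answer: 15

Derivation:
Hunk 1: at line 9 remove [pyvxc,zji] add [zlzjj,cmdcr,asj] -> 13 lines: dfzn xsh sqpze tadaa enl nworq hog xir dxz zlzjj cmdcr asj rco
Hunk 2: at line 1 remove [xsh] add [wcxb] -> 13 lines: dfzn wcxb sqpze tadaa enl nworq hog xir dxz zlzjj cmdcr asj rco
Hunk 3: at line 3 remove [enl,nworq,hog] add [uezv,ddsct,xwsyj] -> 13 lines: dfzn wcxb sqpze tadaa uezv ddsct xwsyj xir dxz zlzjj cmdcr asj rco
Hunk 4: at line 9 remove [zlzjj,cmdcr,asj] add [tcnm] -> 11 lines: dfzn wcxb sqpze tadaa uezv ddsct xwsyj xir dxz tcnm rco
Hunk 5: at line 5 remove [xwsyj] add [ive,awb,yscnt] -> 13 lines: dfzn wcxb sqpze tadaa uezv ddsct ive awb yscnt xir dxz tcnm rco
Hunk 6: at line 1 remove [wcxb] add [artmm,huufe,zbkt] -> 15 lines: dfzn artmm huufe zbkt sqpze tadaa uezv ddsct ive awb yscnt xir dxz tcnm rco
Final line count: 15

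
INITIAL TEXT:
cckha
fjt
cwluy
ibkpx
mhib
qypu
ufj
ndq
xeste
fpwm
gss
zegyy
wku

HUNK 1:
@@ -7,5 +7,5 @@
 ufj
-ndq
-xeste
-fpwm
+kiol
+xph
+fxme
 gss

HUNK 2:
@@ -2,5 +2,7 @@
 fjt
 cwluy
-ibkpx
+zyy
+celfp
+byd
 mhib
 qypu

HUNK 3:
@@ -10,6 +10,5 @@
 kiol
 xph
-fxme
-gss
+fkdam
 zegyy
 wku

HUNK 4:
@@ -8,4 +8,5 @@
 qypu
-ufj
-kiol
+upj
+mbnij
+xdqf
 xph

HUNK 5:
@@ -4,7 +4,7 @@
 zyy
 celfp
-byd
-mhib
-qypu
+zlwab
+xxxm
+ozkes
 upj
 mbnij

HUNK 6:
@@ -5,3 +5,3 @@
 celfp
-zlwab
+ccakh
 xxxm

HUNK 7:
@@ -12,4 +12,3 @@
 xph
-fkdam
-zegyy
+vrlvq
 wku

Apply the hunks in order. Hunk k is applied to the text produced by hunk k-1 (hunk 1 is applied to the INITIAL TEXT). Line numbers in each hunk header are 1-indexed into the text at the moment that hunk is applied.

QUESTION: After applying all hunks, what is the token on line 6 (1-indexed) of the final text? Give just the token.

Hunk 1: at line 7 remove [ndq,xeste,fpwm] add [kiol,xph,fxme] -> 13 lines: cckha fjt cwluy ibkpx mhib qypu ufj kiol xph fxme gss zegyy wku
Hunk 2: at line 2 remove [ibkpx] add [zyy,celfp,byd] -> 15 lines: cckha fjt cwluy zyy celfp byd mhib qypu ufj kiol xph fxme gss zegyy wku
Hunk 3: at line 10 remove [fxme,gss] add [fkdam] -> 14 lines: cckha fjt cwluy zyy celfp byd mhib qypu ufj kiol xph fkdam zegyy wku
Hunk 4: at line 8 remove [ufj,kiol] add [upj,mbnij,xdqf] -> 15 lines: cckha fjt cwluy zyy celfp byd mhib qypu upj mbnij xdqf xph fkdam zegyy wku
Hunk 5: at line 4 remove [byd,mhib,qypu] add [zlwab,xxxm,ozkes] -> 15 lines: cckha fjt cwluy zyy celfp zlwab xxxm ozkes upj mbnij xdqf xph fkdam zegyy wku
Hunk 6: at line 5 remove [zlwab] add [ccakh] -> 15 lines: cckha fjt cwluy zyy celfp ccakh xxxm ozkes upj mbnij xdqf xph fkdam zegyy wku
Hunk 7: at line 12 remove [fkdam,zegyy] add [vrlvq] -> 14 lines: cckha fjt cwluy zyy celfp ccakh xxxm ozkes upj mbnij xdqf xph vrlvq wku
Final line 6: ccakh

Answer: ccakh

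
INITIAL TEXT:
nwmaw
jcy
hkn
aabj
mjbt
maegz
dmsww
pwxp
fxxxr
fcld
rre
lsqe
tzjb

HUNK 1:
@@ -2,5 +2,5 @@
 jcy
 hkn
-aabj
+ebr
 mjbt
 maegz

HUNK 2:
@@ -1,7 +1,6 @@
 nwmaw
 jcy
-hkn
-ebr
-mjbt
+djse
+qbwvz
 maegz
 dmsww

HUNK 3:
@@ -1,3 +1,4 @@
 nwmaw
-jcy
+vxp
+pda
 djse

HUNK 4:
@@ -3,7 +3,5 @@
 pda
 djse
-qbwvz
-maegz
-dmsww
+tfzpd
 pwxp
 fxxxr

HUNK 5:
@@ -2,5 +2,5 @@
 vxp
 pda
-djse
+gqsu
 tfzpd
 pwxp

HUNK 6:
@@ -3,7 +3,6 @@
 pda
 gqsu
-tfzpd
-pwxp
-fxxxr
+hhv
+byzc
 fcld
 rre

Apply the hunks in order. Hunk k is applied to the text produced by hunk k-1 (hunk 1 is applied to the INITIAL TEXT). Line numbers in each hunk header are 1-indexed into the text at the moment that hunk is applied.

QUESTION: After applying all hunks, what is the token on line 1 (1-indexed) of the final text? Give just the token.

Hunk 1: at line 2 remove [aabj] add [ebr] -> 13 lines: nwmaw jcy hkn ebr mjbt maegz dmsww pwxp fxxxr fcld rre lsqe tzjb
Hunk 2: at line 1 remove [hkn,ebr,mjbt] add [djse,qbwvz] -> 12 lines: nwmaw jcy djse qbwvz maegz dmsww pwxp fxxxr fcld rre lsqe tzjb
Hunk 3: at line 1 remove [jcy] add [vxp,pda] -> 13 lines: nwmaw vxp pda djse qbwvz maegz dmsww pwxp fxxxr fcld rre lsqe tzjb
Hunk 4: at line 3 remove [qbwvz,maegz,dmsww] add [tfzpd] -> 11 lines: nwmaw vxp pda djse tfzpd pwxp fxxxr fcld rre lsqe tzjb
Hunk 5: at line 2 remove [djse] add [gqsu] -> 11 lines: nwmaw vxp pda gqsu tfzpd pwxp fxxxr fcld rre lsqe tzjb
Hunk 6: at line 3 remove [tfzpd,pwxp,fxxxr] add [hhv,byzc] -> 10 lines: nwmaw vxp pda gqsu hhv byzc fcld rre lsqe tzjb
Final line 1: nwmaw

Answer: nwmaw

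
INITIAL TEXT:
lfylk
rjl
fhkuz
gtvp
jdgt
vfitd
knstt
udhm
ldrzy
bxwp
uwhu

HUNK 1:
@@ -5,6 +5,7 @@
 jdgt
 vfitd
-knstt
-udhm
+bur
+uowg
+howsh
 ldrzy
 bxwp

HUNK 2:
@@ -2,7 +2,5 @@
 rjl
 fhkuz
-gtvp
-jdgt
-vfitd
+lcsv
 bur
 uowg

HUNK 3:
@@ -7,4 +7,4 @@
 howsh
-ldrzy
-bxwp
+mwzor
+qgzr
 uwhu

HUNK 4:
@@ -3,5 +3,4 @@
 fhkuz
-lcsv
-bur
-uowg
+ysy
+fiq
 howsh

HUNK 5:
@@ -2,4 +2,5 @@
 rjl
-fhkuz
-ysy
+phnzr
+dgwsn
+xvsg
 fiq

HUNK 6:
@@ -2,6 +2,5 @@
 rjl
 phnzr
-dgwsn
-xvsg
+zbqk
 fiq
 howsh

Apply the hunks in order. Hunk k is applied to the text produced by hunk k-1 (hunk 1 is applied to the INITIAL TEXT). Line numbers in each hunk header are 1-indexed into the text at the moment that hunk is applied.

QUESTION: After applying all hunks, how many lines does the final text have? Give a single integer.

Answer: 9

Derivation:
Hunk 1: at line 5 remove [knstt,udhm] add [bur,uowg,howsh] -> 12 lines: lfylk rjl fhkuz gtvp jdgt vfitd bur uowg howsh ldrzy bxwp uwhu
Hunk 2: at line 2 remove [gtvp,jdgt,vfitd] add [lcsv] -> 10 lines: lfylk rjl fhkuz lcsv bur uowg howsh ldrzy bxwp uwhu
Hunk 3: at line 7 remove [ldrzy,bxwp] add [mwzor,qgzr] -> 10 lines: lfylk rjl fhkuz lcsv bur uowg howsh mwzor qgzr uwhu
Hunk 4: at line 3 remove [lcsv,bur,uowg] add [ysy,fiq] -> 9 lines: lfylk rjl fhkuz ysy fiq howsh mwzor qgzr uwhu
Hunk 5: at line 2 remove [fhkuz,ysy] add [phnzr,dgwsn,xvsg] -> 10 lines: lfylk rjl phnzr dgwsn xvsg fiq howsh mwzor qgzr uwhu
Hunk 6: at line 2 remove [dgwsn,xvsg] add [zbqk] -> 9 lines: lfylk rjl phnzr zbqk fiq howsh mwzor qgzr uwhu
Final line count: 9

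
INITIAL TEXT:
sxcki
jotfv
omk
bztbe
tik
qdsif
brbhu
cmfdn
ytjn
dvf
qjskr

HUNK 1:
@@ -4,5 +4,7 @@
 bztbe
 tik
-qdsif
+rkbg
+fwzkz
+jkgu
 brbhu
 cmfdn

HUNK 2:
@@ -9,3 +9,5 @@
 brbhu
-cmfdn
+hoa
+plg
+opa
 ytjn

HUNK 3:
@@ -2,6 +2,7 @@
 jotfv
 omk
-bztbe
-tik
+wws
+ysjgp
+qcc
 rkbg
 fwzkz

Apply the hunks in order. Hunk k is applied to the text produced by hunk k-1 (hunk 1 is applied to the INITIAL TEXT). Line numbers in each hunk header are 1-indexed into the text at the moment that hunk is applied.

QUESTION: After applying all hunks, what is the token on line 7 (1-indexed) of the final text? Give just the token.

Hunk 1: at line 4 remove [qdsif] add [rkbg,fwzkz,jkgu] -> 13 lines: sxcki jotfv omk bztbe tik rkbg fwzkz jkgu brbhu cmfdn ytjn dvf qjskr
Hunk 2: at line 9 remove [cmfdn] add [hoa,plg,opa] -> 15 lines: sxcki jotfv omk bztbe tik rkbg fwzkz jkgu brbhu hoa plg opa ytjn dvf qjskr
Hunk 3: at line 2 remove [bztbe,tik] add [wws,ysjgp,qcc] -> 16 lines: sxcki jotfv omk wws ysjgp qcc rkbg fwzkz jkgu brbhu hoa plg opa ytjn dvf qjskr
Final line 7: rkbg

Answer: rkbg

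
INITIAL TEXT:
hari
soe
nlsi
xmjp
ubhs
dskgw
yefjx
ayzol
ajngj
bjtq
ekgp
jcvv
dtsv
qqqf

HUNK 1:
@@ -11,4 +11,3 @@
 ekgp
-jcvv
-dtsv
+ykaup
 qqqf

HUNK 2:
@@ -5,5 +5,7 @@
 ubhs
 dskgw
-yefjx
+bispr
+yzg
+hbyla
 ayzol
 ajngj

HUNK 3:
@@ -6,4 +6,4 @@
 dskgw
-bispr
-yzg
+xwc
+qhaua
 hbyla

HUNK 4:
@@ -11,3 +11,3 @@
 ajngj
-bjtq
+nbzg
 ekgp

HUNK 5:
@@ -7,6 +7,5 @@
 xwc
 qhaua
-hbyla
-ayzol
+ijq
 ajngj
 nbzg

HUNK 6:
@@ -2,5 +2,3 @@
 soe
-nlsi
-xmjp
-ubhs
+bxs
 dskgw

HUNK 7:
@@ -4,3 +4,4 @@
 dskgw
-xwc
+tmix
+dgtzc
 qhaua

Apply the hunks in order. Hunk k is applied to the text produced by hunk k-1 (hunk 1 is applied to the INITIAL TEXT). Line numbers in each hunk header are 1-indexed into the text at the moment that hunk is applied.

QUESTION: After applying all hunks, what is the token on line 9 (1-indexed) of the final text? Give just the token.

Answer: ajngj

Derivation:
Hunk 1: at line 11 remove [jcvv,dtsv] add [ykaup] -> 13 lines: hari soe nlsi xmjp ubhs dskgw yefjx ayzol ajngj bjtq ekgp ykaup qqqf
Hunk 2: at line 5 remove [yefjx] add [bispr,yzg,hbyla] -> 15 lines: hari soe nlsi xmjp ubhs dskgw bispr yzg hbyla ayzol ajngj bjtq ekgp ykaup qqqf
Hunk 3: at line 6 remove [bispr,yzg] add [xwc,qhaua] -> 15 lines: hari soe nlsi xmjp ubhs dskgw xwc qhaua hbyla ayzol ajngj bjtq ekgp ykaup qqqf
Hunk 4: at line 11 remove [bjtq] add [nbzg] -> 15 lines: hari soe nlsi xmjp ubhs dskgw xwc qhaua hbyla ayzol ajngj nbzg ekgp ykaup qqqf
Hunk 5: at line 7 remove [hbyla,ayzol] add [ijq] -> 14 lines: hari soe nlsi xmjp ubhs dskgw xwc qhaua ijq ajngj nbzg ekgp ykaup qqqf
Hunk 6: at line 2 remove [nlsi,xmjp,ubhs] add [bxs] -> 12 lines: hari soe bxs dskgw xwc qhaua ijq ajngj nbzg ekgp ykaup qqqf
Hunk 7: at line 4 remove [xwc] add [tmix,dgtzc] -> 13 lines: hari soe bxs dskgw tmix dgtzc qhaua ijq ajngj nbzg ekgp ykaup qqqf
Final line 9: ajngj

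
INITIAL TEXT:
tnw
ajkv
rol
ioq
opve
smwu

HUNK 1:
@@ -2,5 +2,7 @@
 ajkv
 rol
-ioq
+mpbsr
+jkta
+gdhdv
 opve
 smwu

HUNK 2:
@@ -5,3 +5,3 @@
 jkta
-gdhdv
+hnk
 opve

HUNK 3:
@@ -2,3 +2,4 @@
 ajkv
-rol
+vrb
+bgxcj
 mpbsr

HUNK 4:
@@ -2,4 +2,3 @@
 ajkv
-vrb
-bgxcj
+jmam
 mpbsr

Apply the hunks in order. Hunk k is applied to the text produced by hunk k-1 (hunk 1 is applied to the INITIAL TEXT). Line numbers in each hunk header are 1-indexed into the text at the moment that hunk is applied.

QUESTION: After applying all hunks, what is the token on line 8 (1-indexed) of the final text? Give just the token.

Hunk 1: at line 2 remove [ioq] add [mpbsr,jkta,gdhdv] -> 8 lines: tnw ajkv rol mpbsr jkta gdhdv opve smwu
Hunk 2: at line 5 remove [gdhdv] add [hnk] -> 8 lines: tnw ajkv rol mpbsr jkta hnk opve smwu
Hunk 3: at line 2 remove [rol] add [vrb,bgxcj] -> 9 lines: tnw ajkv vrb bgxcj mpbsr jkta hnk opve smwu
Hunk 4: at line 2 remove [vrb,bgxcj] add [jmam] -> 8 lines: tnw ajkv jmam mpbsr jkta hnk opve smwu
Final line 8: smwu

Answer: smwu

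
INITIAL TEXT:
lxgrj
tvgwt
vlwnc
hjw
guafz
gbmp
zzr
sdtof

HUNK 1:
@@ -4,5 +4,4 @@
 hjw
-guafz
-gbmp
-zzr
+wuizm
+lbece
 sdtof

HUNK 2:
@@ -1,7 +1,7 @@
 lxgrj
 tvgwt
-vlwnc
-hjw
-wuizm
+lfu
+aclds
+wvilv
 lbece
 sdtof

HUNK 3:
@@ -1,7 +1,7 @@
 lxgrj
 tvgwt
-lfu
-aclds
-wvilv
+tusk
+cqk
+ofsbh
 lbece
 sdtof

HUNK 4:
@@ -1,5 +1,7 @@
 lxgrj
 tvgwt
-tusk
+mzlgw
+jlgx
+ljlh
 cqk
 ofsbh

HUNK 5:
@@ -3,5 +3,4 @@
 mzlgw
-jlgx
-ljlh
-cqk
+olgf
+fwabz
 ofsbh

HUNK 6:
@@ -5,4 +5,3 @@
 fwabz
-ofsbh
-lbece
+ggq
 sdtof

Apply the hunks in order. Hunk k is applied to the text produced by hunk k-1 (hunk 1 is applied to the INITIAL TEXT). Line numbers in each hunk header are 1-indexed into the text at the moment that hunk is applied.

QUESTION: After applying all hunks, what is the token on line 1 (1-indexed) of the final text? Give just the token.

Hunk 1: at line 4 remove [guafz,gbmp,zzr] add [wuizm,lbece] -> 7 lines: lxgrj tvgwt vlwnc hjw wuizm lbece sdtof
Hunk 2: at line 1 remove [vlwnc,hjw,wuizm] add [lfu,aclds,wvilv] -> 7 lines: lxgrj tvgwt lfu aclds wvilv lbece sdtof
Hunk 3: at line 1 remove [lfu,aclds,wvilv] add [tusk,cqk,ofsbh] -> 7 lines: lxgrj tvgwt tusk cqk ofsbh lbece sdtof
Hunk 4: at line 1 remove [tusk] add [mzlgw,jlgx,ljlh] -> 9 lines: lxgrj tvgwt mzlgw jlgx ljlh cqk ofsbh lbece sdtof
Hunk 5: at line 3 remove [jlgx,ljlh,cqk] add [olgf,fwabz] -> 8 lines: lxgrj tvgwt mzlgw olgf fwabz ofsbh lbece sdtof
Hunk 6: at line 5 remove [ofsbh,lbece] add [ggq] -> 7 lines: lxgrj tvgwt mzlgw olgf fwabz ggq sdtof
Final line 1: lxgrj

Answer: lxgrj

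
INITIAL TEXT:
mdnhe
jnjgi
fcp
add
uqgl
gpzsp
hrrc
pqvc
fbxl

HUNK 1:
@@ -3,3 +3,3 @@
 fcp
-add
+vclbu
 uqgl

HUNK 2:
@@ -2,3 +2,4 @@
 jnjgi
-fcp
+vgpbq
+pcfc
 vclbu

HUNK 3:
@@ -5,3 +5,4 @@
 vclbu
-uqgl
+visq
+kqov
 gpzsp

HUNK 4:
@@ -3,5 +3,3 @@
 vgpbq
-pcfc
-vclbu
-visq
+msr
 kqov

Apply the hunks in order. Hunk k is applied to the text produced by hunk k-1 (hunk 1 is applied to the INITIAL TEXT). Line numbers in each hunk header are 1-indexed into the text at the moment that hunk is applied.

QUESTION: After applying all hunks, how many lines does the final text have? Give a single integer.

Hunk 1: at line 3 remove [add] add [vclbu] -> 9 lines: mdnhe jnjgi fcp vclbu uqgl gpzsp hrrc pqvc fbxl
Hunk 2: at line 2 remove [fcp] add [vgpbq,pcfc] -> 10 lines: mdnhe jnjgi vgpbq pcfc vclbu uqgl gpzsp hrrc pqvc fbxl
Hunk 3: at line 5 remove [uqgl] add [visq,kqov] -> 11 lines: mdnhe jnjgi vgpbq pcfc vclbu visq kqov gpzsp hrrc pqvc fbxl
Hunk 4: at line 3 remove [pcfc,vclbu,visq] add [msr] -> 9 lines: mdnhe jnjgi vgpbq msr kqov gpzsp hrrc pqvc fbxl
Final line count: 9

Answer: 9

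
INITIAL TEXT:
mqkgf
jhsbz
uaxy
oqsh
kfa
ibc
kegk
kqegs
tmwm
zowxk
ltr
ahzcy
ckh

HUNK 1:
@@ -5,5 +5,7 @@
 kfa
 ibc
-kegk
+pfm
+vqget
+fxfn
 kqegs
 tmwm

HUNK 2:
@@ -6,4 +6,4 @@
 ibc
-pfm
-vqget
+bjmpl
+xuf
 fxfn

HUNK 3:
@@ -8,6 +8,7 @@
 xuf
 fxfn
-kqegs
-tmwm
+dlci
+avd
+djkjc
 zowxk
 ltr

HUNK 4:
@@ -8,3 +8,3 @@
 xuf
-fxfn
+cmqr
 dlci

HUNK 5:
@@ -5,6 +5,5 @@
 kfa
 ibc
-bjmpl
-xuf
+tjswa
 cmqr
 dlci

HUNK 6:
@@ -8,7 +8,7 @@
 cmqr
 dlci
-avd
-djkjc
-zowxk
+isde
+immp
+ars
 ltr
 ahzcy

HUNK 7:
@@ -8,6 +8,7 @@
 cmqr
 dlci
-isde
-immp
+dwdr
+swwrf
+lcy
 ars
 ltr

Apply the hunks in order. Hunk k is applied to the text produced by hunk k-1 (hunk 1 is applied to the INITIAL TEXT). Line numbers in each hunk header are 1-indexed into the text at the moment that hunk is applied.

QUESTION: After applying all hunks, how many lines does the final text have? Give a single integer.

Hunk 1: at line 5 remove [kegk] add [pfm,vqget,fxfn] -> 15 lines: mqkgf jhsbz uaxy oqsh kfa ibc pfm vqget fxfn kqegs tmwm zowxk ltr ahzcy ckh
Hunk 2: at line 6 remove [pfm,vqget] add [bjmpl,xuf] -> 15 lines: mqkgf jhsbz uaxy oqsh kfa ibc bjmpl xuf fxfn kqegs tmwm zowxk ltr ahzcy ckh
Hunk 3: at line 8 remove [kqegs,tmwm] add [dlci,avd,djkjc] -> 16 lines: mqkgf jhsbz uaxy oqsh kfa ibc bjmpl xuf fxfn dlci avd djkjc zowxk ltr ahzcy ckh
Hunk 4: at line 8 remove [fxfn] add [cmqr] -> 16 lines: mqkgf jhsbz uaxy oqsh kfa ibc bjmpl xuf cmqr dlci avd djkjc zowxk ltr ahzcy ckh
Hunk 5: at line 5 remove [bjmpl,xuf] add [tjswa] -> 15 lines: mqkgf jhsbz uaxy oqsh kfa ibc tjswa cmqr dlci avd djkjc zowxk ltr ahzcy ckh
Hunk 6: at line 8 remove [avd,djkjc,zowxk] add [isde,immp,ars] -> 15 lines: mqkgf jhsbz uaxy oqsh kfa ibc tjswa cmqr dlci isde immp ars ltr ahzcy ckh
Hunk 7: at line 8 remove [isde,immp] add [dwdr,swwrf,lcy] -> 16 lines: mqkgf jhsbz uaxy oqsh kfa ibc tjswa cmqr dlci dwdr swwrf lcy ars ltr ahzcy ckh
Final line count: 16

Answer: 16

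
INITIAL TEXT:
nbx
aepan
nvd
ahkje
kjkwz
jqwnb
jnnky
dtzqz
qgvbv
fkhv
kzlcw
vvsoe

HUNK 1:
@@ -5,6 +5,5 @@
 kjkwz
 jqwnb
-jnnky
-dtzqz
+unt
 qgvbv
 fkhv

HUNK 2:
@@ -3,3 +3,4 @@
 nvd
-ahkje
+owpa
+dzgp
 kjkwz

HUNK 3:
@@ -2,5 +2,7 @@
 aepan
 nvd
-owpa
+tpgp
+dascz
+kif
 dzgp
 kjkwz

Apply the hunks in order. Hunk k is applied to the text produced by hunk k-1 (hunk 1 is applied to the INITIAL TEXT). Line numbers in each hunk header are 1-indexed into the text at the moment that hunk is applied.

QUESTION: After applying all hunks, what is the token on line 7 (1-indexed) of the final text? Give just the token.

Hunk 1: at line 5 remove [jnnky,dtzqz] add [unt] -> 11 lines: nbx aepan nvd ahkje kjkwz jqwnb unt qgvbv fkhv kzlcw vvsoe
Hunk 2: at line 3 remove [ahkje] add [owpa,dzgp] -> 12 lines: nbx aepan nvd owpa dzgp kjkwz jqwnb unt qgvbv fkhv kzlcw vvsoe
Hunk 3: at line 2 remove [owpa] add [tpgp,dascz,kif] -> 14 lines: nbx aepan nvd tpgp dascz kif dzgp kjkwz jqwnb unt qgvbv fkhv kzlcw vvsoe
Final line 7: dzgp

Answer: dzgp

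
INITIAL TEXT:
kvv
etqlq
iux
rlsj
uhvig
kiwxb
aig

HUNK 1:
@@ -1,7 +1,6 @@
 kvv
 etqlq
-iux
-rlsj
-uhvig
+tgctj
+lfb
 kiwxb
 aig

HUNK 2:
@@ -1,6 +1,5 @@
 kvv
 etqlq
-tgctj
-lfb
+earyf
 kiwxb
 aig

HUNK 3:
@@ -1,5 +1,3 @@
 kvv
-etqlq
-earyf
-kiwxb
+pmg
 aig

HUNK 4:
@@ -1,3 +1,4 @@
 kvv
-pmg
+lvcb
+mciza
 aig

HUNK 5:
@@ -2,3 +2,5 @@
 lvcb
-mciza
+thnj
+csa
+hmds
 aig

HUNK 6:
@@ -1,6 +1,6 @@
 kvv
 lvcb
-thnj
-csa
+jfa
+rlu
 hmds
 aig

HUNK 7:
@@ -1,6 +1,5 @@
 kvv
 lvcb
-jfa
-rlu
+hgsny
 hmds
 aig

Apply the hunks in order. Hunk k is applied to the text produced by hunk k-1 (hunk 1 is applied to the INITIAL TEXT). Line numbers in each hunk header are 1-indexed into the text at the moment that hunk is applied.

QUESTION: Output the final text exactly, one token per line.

Hunk 1: at line 1 remove [iux,rlsj,uhvig] add [tgctj,lfb] -> 6 lines: kvv etqlq tgctj lfb kiwxb aig
Hunk 2: at line 1 remove [tgctj,lfb] add [earyf] -> 5 lines: kvv etqlq earyf kiwxb aig
Hunk 3: at line 1 remove [etqlq,earyf,kiwxb] add [pmg] -> 3 lines: kvv pmg aig
Hunk 4: at line 1 remove [pmg] add [lvcb,mciza] -> 4 lines: kvv lvcb mciza aig
Hunk 5: at line 2 remove [mciza] add [thnj,csa,hmds] -> 6 lines: kvv lvcb thnj csa hmds aig
Hunk 6: at line 1 remove [thnj,csa] add [jfa,rlu] -> 6 lines: kvv lvcb jfa rlu hmds aig
Hunk 7: at line 1 remove [jfa,rlu] add [hgsny] -> 5 lines: kvv lvcb hgsny hmds aig

Answer: kvv
lvcb
hgsny
hmds
aig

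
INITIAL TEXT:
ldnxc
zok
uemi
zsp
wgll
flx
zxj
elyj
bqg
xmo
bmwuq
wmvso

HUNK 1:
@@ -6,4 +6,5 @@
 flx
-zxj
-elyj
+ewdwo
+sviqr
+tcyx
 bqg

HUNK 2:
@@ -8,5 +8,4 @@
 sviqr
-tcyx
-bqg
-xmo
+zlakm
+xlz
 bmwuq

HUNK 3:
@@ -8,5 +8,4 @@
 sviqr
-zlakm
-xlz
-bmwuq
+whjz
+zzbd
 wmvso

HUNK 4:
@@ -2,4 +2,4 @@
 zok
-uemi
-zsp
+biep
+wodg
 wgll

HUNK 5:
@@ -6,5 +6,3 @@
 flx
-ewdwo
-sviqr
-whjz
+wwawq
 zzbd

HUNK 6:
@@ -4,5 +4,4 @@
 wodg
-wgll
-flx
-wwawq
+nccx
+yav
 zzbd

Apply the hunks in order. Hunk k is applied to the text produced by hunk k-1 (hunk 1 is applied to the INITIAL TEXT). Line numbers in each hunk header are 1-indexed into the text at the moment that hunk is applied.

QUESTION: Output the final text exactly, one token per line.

Answer: ldnxc
zok
biep
wodg
nccx
yav
zzbd
wmvso

Derivation:
Hunk 1: at line 6 remove [zxj,elyj] add [ewdwo,sviqr,tcyx] -> 13 lines: ldnxc zok uemi zsp wgll flx ewdwo sviqr tcyx bqg xmo bmwuq wmvso
Hunk 2: at line 8 remove [tcyx,bqg,xmo] add [zlakm,xlz] -> 12 lines: ldnxc zok uemi zsp wgll flx ewdwo sviqr zlakm xlz bmwuq wmvso
Hunk 3: at line 8 remove [zlakm,xlz,bmwuq] add [whjz,zzbd] -> 11 lines: ldnxc zok uemi zsp wgll flx ewdwo sviqr whjz zzbd wmvso
Hunk 4: at line 2 remove [uemi,zsp] add [biep,wodg] -> 11 lines: ldnxc zok biep wodg wgll flx ewdwo sviqr whjz zzbd wmvso
Hunk 5: at line 6 remove [ewdwo,sviqr,whjz] add [wwawq] -> 9 lines: ldnxc zok biep wodg wgll flx wwawq zzbd wmvso
Hunk 6: at line 4 remove [wgll,flx,wwawq] add [nccx,yav] -> 8 lines: ldnxc zok biep wodg nccx yav zzbd wmvso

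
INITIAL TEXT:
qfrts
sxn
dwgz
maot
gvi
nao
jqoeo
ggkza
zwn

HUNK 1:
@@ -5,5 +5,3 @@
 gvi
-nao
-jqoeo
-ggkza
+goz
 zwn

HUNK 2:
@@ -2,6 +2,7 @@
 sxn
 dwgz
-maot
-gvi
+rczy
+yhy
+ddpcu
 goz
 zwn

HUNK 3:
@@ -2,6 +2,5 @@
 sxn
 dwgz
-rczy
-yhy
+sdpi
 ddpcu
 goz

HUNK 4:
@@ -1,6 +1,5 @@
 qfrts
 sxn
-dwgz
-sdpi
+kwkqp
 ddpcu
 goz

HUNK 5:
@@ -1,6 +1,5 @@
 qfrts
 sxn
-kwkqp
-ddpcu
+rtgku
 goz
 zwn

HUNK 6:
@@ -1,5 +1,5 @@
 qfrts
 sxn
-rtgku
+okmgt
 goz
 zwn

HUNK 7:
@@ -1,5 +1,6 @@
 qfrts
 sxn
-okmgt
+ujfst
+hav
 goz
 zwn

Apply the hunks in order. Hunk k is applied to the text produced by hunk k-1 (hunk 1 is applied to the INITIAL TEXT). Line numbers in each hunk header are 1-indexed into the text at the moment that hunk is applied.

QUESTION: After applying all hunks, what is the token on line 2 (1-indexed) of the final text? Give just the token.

Answer: sxn

Derivation:
Hunk 1: at line 5 remove [nao,jqoeo,ggkza] add [goz] -> 7 lines: qfrts sxn dwgz maot gvi goz zwn
Hunk 2: at line 2 remove [maot,gvi] add [rczy,yhy,ddpcu] -> 8 lines: qfrts sxn dwgz rczy yhy ddpcu goz zwn
Hunk 3: at line 2 remove [rczy,yhy] add [sdpi] -> 7 lines: qfrts sxn dwgz sdpi ddpcu goz zwn
Hunk 4: at line 1 remove [dwgz,sdpi] add [kwkqp] -> 6 lines: qfrts sxn kwkqp ddpcu goz zwn
Hunk 5: at line 1 remove [kwkqp,ddpcu] add [rtgku] -> 5 lines: qfrts sxn rtgku goz zwn
Hunk 6: at line 1 remove [rtgku] add [okmgt] -> 5 lines: qfrts sxn okmgt goz zwn
Hunk 7: at line 1 remove [okmgt] add [ujfst,hav] -> 6 lines: qfrts sxn ujfst hav goz zwn
Final line 2: sxn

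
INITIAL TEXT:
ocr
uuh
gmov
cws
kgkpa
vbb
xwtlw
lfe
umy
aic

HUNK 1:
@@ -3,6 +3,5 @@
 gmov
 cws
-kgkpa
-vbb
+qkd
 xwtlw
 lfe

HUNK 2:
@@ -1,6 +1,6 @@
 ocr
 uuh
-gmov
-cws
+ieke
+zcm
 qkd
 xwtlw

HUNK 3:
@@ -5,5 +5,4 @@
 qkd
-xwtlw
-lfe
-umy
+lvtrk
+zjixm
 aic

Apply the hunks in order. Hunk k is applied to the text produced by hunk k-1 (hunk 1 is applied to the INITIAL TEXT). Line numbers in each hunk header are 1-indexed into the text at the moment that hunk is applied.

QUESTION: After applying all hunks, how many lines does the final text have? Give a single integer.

Hunk 1: at line 3 remove [kgkpa,vbb] add [qkd] -> 9 lines: ocr uuh gmov cws qkd xwtlw lfe umy aic
Hunk 2: at line 1 remove [gmov,cws] add [ieke,zcm] -> 9 lines: ocr uuh ieke zcm qkd xwtlw lfe umy aic
Hunk 3: at line 5 remove [xwtlw,lfe,umy] add [lvtrk,zjixm] -> 8 lines: ocr uuh ieke zcm qkd lvtrk zjixm aic
Final line count: 8

Answer: 8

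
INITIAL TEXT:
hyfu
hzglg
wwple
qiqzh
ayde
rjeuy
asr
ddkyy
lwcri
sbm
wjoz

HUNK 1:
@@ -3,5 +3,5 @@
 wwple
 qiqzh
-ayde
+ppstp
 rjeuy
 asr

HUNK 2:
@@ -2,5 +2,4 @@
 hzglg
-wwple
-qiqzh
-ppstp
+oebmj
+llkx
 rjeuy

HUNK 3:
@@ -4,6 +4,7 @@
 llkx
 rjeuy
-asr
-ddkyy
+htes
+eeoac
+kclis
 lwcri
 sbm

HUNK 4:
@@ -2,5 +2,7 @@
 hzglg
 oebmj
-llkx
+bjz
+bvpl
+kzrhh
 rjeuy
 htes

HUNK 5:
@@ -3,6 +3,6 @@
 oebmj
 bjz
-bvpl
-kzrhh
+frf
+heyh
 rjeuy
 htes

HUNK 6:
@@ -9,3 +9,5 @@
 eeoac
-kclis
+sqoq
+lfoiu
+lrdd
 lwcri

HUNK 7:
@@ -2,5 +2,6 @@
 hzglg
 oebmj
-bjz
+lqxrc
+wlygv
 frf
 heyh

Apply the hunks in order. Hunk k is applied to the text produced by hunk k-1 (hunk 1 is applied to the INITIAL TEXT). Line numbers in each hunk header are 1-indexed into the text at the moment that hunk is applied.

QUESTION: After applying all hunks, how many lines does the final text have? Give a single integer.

Answer: 16

Derivation:
Hunk 1: at line 3 remove [ayde] add [ppstp] -> 11 lines: hyfu hzglg wwple qiqzh ppstp rjeuy asr ddkyy lwcri sbm wjoz
Hunk 2: at line 2 remove [wwple,qiqzh,ppstp] add [oebmj,llkx] -> 10 lines: hyfu hzglg oebmj llkx rjeuy asr ddkyy lwcri sbm wjoz
Hunk 3: at line 4 remove [asr,ddkyy] add [htes,eeoac,kclis] -> 11 lines: hyfu hzglg oebmj llkx rjeuy htes eeoac kclis lwcri sbm wjoz
Hunk 4: at line 2 remove [llkx] add [bjz,bvpl,kzrhh] -> 13 lines: hyfu hzglg oebmj bjz bvpl kzrhh rjeuy htes eeoac kclis lwcri sbm wjoz
Hunk 5: at line 3 remove [bvpl,kzrhh] add [frf,heyh] -> 13 lines: hyfu hzglg oebmj bjz frf heyh rjeuy htes eeoac kclis lwcri sbm wjoz
Hunk 6: at line 9 remove [kclis] add [sqoq,lfoiu,lrdd] -> 15 lines: hyfu hzglg oebmj bjz frf heyh rjeuy htes eeoac sqoq lfoiu lrdd lwcri sbm wjoz
Hunk 7: at line 2 remove [bjz] add [lqxrc,wlygv] -> 16 lines: hyfu hzglg oebmj lqxrc wlygv frf heyh rjeuy htes eeoac sqoq lfoiu lrdd lwcri sbm wjoz
Final line count: 16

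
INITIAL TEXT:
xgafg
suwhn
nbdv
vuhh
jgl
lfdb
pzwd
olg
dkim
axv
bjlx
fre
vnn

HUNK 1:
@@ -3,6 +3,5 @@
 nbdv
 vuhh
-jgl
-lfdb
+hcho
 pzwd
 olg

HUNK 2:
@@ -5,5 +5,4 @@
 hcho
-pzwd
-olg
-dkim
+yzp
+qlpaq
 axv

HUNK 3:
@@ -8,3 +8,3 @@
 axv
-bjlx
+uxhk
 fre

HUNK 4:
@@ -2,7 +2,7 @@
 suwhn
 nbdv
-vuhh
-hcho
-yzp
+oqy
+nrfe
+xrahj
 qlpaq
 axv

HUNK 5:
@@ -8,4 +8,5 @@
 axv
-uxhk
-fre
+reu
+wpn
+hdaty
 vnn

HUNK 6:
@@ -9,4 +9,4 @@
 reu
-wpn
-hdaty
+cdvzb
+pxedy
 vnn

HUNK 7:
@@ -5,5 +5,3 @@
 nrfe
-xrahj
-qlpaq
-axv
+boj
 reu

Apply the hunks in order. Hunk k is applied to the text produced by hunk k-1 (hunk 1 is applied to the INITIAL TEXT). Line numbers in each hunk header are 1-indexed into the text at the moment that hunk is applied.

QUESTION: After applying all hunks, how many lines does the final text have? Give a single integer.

Hunk 1: at line 3 remove [jgl,lfdb] add [hcho] -> 12 lines: xgafg suwhn nbdv vuhh hcho pzwd olg dkim axv bjlx fre vnn
Hunk 2: at line 5 remove [pzwd,olg,dkim] add [yzp,qlpaq] -> 11 lines: xgafg suwhn nbdv vuhh hcho yzp qlpaq axv bjlx fre vnn
Hunk 3: at line 8 remove [bjlx] add [uxhk] -> 11 lines: xgafg suwhn nbdv vuhh hcho yzp qlpaq axv uxhk fre vnn
Hunk 4: at line 2 remove [vuhh,hcho,yzp] add [oqy,nrfe,xrahj] -> 11 lines: xgafg suwhn nbdv oqy nrfe xrahj qlpaq axv uxhk fre vnn
Hunk 5: at line 8 remove [uxhk,fre] add [reu,wpn,hdaty] -> 12 lines: xgafg suwhn nbdv oqy nrfe xrahj qlpaq axv reu wpn hdaty vnn
Hunk 6: at line 9 remove [wpn,hdaty] add [cdvzb,pxedy] -> 12 lines: xgafg suwhn nbdv oqy nrfe xrahj qlpaq axv reu cdvzb pxedy vnn
Hunk 7: at line 5 remove [xrahj,qlpaq,axv] add [boj] -> 10 lines: xgafg suwhn nbdv oqy nrfe boj reu cdvzb pxedy vnn
Final line count: 10

Answer: 10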